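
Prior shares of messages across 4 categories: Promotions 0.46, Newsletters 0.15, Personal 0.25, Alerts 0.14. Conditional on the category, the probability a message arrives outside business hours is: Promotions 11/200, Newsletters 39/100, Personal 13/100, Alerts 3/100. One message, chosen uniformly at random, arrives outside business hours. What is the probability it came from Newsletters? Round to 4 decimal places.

Unnormalized posteriors (prior × likelihood):
  Promotions: 0.46 × 0.055 = 0.0253
  Newsletters: 0.15 × 0.39 = 0.0585
  Personal: 0.25 × 0.13 = 0.0325
  Alerts: 0.14 × 0.03 = 0.0042
Normalizing constant = 0.1205.
P(Newsletters | evidence) = 0.0585 / 0.1205 ≈ 0.4855.

0.4855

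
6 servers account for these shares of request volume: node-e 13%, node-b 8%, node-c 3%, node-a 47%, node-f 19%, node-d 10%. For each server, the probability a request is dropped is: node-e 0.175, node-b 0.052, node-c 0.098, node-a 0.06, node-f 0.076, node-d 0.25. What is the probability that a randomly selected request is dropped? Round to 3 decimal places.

Prior × likelihood for each hypothesis:
  node-e: 0.13 × 0.175 = 0.02275
  node-b: 0.08 × 0.052 = 0.00416
  node-c: 0.03 × 0.098 = 0.00294
  node-a: 0.47 × 0.06 = 0.0282
  node-f: 0.19 × 0.076 = 0.01444
  node-d: 0.1 × 0.25 = 0.025
P(dropped) = 0.02275 + 0.00416 + 0.00294 + 0.0282 + 0.01444 + 0.025 = 0.09749 → 0.097.

0.097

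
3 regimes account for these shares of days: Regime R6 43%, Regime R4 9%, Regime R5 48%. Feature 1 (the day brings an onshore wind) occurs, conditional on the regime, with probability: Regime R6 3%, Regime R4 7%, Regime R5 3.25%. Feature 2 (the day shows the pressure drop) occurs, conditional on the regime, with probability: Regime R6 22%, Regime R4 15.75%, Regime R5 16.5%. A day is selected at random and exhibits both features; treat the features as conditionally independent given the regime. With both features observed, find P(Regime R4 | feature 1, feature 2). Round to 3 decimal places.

Unnormalized posteriors (prior × likelihood):
  Regime R6: 0.43 × 0.03 × 0.22 = 0.002838
  Regime R4: 0.09 × 0.07 × 0.1575 = 0.00099225
  Regime R5: 0.48 × 0.0325 × 0.165 = 0.002574
Total = 0.00640425.
P(Regime R4 | evidence) = 0.00099225 / 0.00640425 ≈ 0.155.

0.155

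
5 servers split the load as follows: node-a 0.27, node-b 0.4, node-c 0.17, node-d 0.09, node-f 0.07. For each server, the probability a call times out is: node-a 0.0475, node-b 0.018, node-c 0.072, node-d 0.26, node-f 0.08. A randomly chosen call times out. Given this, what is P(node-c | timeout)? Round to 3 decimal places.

0.200

By Bayes' rule, posterior ∝ prior × likelihood:
  node-a: 0.27 × 0.0475 = 0.012825
  node-b: 0.4 × 0.018 = 0.0072
  node-c: 0.17 × 0.072 = 0.01224
  node-d: 0.09 × 0.26 = 0.0234
  node-f: 0.07 × 0.08 = 0.0056
Total = 0.061265.
P(node-c | evidence) = 0.01224 / 0.061265 ≈ 0.200.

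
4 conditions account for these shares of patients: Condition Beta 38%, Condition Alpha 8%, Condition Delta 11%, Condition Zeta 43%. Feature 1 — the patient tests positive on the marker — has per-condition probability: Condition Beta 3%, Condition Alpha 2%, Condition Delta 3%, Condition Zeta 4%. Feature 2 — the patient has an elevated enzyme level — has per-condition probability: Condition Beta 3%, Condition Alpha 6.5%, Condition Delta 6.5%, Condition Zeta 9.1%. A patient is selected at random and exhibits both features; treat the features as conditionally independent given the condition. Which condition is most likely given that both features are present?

Condition Zeta

By Bayes' rule, posterior ∝ prior × likelihood:
  Condition Beta: 0.38 × 0.03 × 0.03 = 0.000342
  Condition Alpha: 0.08 × 0.02 × 0.065 = 0.000104
  Condition Delta: 0.11 × 0.03 × 0.065 = 0.0002145
  Condition Zeta: 0.43 × 0.04 × 0.091 = 0.0015652
Normalizing constant = 0.0022257.
Largest term belongs to Condition Zeta, so Condition Zeta is most probable.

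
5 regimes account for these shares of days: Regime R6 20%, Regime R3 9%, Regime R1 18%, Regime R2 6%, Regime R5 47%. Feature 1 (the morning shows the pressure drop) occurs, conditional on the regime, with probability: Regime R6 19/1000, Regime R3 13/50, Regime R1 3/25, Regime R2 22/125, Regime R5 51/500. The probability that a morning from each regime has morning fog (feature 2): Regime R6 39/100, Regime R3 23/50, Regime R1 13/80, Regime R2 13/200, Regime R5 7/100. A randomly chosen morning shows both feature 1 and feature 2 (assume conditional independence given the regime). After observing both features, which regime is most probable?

Compute prior × likelihood for every hypothesis:
  Regime R6: 0.2 × 0.019 × 0.39 = 0.001482
  Regime R3: 0.09 × 0.26 × 0.46 = 0.010764
  Regime R1: 0.18 × 0.12 × 0.1625 = 0.00351
  Regime R2: 0.06 × 0.176 × 0.065 = 0.0006864
  Regime R5: 0.47 × 0.102 × 0.07 = 0.0033558
Total = 0.0197982.
Largest term belongs to Regime R3, so Regime R3 is most probable.

Regime R3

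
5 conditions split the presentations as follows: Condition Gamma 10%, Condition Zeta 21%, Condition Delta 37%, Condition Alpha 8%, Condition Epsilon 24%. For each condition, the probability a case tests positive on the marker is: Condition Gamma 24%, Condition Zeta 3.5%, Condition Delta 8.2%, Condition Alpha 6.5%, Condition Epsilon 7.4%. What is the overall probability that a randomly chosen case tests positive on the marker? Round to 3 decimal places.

Unnormalized posteriors (prior × likelihood):
  Condition Gamma: 0.1 × 0.24 = 0.024
  Condition Zeta: 0.21 × 0.035 = 0.00735
  Condition Delta: 0.37 × 0.082 = 0.03034
  Condition Alpha: 0.08 × 0.065 = 0.0052
  Condition Epsilon: 0.24 × 0.074 = 0.01776
P(marker-positive) = 0.024 + 0.00735 + 0.03034 + 0.0052 + 0.01776 = 0.08465 → 0.085.

0.085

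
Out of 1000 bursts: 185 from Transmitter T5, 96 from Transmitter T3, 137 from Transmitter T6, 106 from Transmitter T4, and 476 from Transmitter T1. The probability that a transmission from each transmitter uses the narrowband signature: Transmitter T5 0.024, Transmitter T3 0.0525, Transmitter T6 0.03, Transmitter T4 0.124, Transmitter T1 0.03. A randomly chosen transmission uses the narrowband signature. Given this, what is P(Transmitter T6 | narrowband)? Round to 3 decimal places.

By Bayes' rule, posterior ∝ prior × likelihood:
  Transmitter T5: 0.185 × 0.024 = 0.00444
  Transmitter T3: 0.096 × 0.0525 = 0.00504
  Transmitter T6: 0.137 × 0.03 = 0.00411
  Transmitter T4: 0.106 × 0.124 = 0.013144
  Transmitter T1: 0.476 × 0.03 = 0.01428
Normalizing constant = 0.041014.
P(Transmitter T6 | evidence) = 0.00411 / 0.041014 ≈ 0.100.

0.100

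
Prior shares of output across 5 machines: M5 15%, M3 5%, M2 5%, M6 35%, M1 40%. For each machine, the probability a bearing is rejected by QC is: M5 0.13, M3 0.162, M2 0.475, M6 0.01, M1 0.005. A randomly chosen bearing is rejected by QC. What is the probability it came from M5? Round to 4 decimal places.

0.3430

Compute prior × likelihood for every hypothesis:
  M5: 0.15 × 0.13 = 0.0195
  M3: 0.05 × 0.162 = 0.0081
  M2: 0.05 × 0.475 = 0.02375
  M6: 0.35 × 0.01 = 0.0035
  M1: 0.4 × 0.005 = 0.002
Normalizing constant = 0.05685.
P(M5 | evidence) = 0.0195 / 0.05685 ≈ 0.3430.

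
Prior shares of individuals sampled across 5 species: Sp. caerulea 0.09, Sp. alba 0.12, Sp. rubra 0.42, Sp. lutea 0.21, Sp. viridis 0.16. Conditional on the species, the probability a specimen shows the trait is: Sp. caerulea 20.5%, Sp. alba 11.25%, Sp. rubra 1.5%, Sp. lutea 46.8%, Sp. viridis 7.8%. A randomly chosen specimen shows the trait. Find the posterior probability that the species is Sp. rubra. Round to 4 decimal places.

0.0423

Compute prior × likelihood for every hypothesis:
  Sp. caerulea: 0.09 × 0.205 = 0.01845
  Sp. alba: 0.12 × 0.1125 = 0.0135
  Sp. rubra: 0.42 × 0.015 = 0.0063
  Sp. lutea: 0.21 × 0.468 = 0.09828
  Sp. viridis: 0.16 × 0.078 = 0.01248
Total = 0.14901.
P(Sp. rubra | evidence) = 0.0063 / 0.14901 ≈ 0.0423.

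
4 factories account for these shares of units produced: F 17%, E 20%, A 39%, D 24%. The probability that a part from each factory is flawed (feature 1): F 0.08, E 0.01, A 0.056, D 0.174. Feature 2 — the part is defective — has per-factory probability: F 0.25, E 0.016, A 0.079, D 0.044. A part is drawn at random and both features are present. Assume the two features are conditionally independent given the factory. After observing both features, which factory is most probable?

F

By Bayes' rule, posterior ∝ prior × likelihood:
  F: 0.17 × 0.08 × 0.25 = 0.0034
  E: 0.2 × 0.01 × 0.016 = 0.000032
  A: 0.39 × 0.056 × 0.079 = 0.00172536
  D: 0.24 × 0.174 × 0.044 = 0.00183744
Sum = 0.0069948.
Largest term belongs to F, so F is most probable.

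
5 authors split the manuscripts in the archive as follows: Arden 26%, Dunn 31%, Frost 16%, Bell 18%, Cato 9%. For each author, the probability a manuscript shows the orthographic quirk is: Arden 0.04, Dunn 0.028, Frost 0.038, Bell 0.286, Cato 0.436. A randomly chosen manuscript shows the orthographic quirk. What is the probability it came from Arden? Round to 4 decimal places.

Compute prior × likelihood for every hypothesis:
  Arden: 0.26 × 0.04 = 0.0104
  Dunn: 0.31 × 0.028 = 0.00868
  Frost: 0.16 × 0.038 = 0.00608
  Bell: 0.18 × 0.286 = 0.05148
  Cato: 0.09 × 0.436 = 0.03924
Sum = 0.11588.
P(Arden | evidence) = 0.0104 / 0.11588 ≈ 0.0897.

0.0897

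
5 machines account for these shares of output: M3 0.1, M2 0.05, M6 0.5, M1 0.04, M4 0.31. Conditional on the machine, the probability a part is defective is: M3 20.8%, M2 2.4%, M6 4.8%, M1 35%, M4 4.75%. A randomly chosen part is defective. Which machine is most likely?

Prior × likelihood for each hypothesis:
  M3: 0.1 × 0.208 = 0.0208
  M2: 0.05 × 0.024 = 0.0012
  M6: 0.5 × 0.048 = 0.024
  M1: 0.04 × 0.35 = 0.014
  M4: 0.31 × 0.0475 = 0.014725
Normalizing constant = 0.074725.
Largest term belongs to M6, so M6 is most probable.

M6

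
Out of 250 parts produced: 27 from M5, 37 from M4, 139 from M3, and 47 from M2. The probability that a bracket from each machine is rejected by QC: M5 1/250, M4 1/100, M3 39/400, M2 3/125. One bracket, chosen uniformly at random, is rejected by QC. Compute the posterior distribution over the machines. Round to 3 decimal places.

M5 0.007, M4 0.024, M3 0.894, M2 0.074

By Bayes' rule, posterior ∝ prior × likelihood:
  M5: 0.108 × 0.004 = 0.000432
  M4: 0.148 × 0.01 = 0.00148
  M3: 0.556 × 0.0975 = 0.05421
  M2: 0.188 × 0.024 = 0.004512
Normalizing constant = 0.060634.
P(M5 | rejected) = 0.000432/0.060634 ≈ 0.007
P(M4 | rejected) = 0.00148/0.060634 ≈ 0.024
P(M3 | rejected) = 0.05421/0.060634 ≈ 0.894
P(M2 | rejected) = 0.004512/0.060634 ≈ 0.074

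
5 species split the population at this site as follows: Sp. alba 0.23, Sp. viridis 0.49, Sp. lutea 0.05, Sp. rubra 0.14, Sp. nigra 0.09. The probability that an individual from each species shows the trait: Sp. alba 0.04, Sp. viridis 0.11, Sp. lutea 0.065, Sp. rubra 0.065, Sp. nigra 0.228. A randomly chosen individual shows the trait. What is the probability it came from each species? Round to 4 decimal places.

Prior × likelihood for each hypothesis:
  Sp. alba: 0.23 × 0.04 = 0.0092
  Sp. viridis: 0.49 × 0.11 = 0.0539
  Sp. lutea: 0.05 × 0.065 = 0.00325
  Sp. rubra: 0.14 × 0.065 = 0.0091
  Sp. nigra: 0.09 × 0.228 = 0.02052
Sum = 0.09597.
P(Sp. alba | trait) = 0.0092/0.09597 ≈ 0.0959
P(Sp. viridis | trait) = 0.0539/0.09597 ≈ 0.5616
P(Sp. lutea | trait) = 0.00325/0.09597 ≈ 0.0339
P(Sp. rubra | trait) = 0.0091/0.09597 ≈ 0.0948
P(Sp. nigra | trait) = 0.02052/0.09597 ≈ 0.2138

Sp. alba 0.0959, Sp. viridis 0.5616, Sp. lutea 0.0339, Sp. rubra 0.0948, Sp. nigra 0.2138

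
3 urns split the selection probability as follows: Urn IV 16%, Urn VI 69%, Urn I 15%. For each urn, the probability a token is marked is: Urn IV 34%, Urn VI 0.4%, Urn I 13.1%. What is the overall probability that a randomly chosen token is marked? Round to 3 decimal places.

0.077

Prior × likelihood for each hypothesis:
  Urn IV: 0.16 × 0.34 = 0.0544
  Urn VI: 0.69 × 0.004 = 0.00276
  Urn I: 0.15 × 0.131 = 0.01965
P(marked) = 0.0544 + 0.00276 + 0.01965 = 0.07681 → 0.077.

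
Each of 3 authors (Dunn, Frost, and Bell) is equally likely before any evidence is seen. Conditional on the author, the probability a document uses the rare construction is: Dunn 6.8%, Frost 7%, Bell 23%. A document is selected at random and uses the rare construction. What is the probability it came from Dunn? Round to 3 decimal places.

Since the prior is uniform, the posterior is proportional to the likelihood:
  Dunn: 0.068
  Frost: 0.07
  Bell: 0.23
Total = 0.368.
P(Dunn | evidence) = 0.068 / 0.368 ≈ 0.185.

0.185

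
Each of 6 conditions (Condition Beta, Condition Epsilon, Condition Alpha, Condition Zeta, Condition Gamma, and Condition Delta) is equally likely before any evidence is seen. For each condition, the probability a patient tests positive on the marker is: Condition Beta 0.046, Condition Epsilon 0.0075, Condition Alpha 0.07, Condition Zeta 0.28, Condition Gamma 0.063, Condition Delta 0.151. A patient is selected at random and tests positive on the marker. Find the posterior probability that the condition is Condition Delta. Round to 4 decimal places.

Since the prior is uniform, the posterior is proportional to the likelihood:
  Condition Beta: 0.046
  Condition Epsilon: 0.0075
  Condition Alpha: 0.07
  Condition Zeta: 0.28
  Condition Gamma: 0.063
  Condition Delta: 0.151
Normalizing constant = 0.6175.
P(Condition Delta | evidence) = 0.151 / 0.6175 ≈ 0.2445.

0.2445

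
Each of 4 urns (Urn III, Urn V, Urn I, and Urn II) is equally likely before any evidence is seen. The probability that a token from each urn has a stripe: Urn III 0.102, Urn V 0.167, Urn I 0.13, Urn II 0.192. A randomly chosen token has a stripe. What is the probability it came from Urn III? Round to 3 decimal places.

0.173

Since the prior is uniform, the posterior is proportional to the likelihood:
  Urn III: 0.102
  Urn V: 0.167
  Urn I: 0.13
  Urn II: 0.192
Total = 0.591.
P(Urn III | evidence) = 0.102 / 0.591 ≈ 0.173.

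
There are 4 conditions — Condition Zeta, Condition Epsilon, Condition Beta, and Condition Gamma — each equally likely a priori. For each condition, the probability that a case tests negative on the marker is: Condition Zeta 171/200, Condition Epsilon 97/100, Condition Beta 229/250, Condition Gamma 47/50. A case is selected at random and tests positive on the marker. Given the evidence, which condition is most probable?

Taking complements, P(marker-positive | each) = Condition Zeta 0.145, Condition Epsilon 0.03, Condition Beta 0.084, Condition Gamma 0.06.
Since the prior is uniform, the posterior is proportional to the likelihood:
  Condition Zeta: 0.145
  Condition Epsilon: 0.03
  Condition Beta: 0.084
  Condition Gamma: 0.06
Total = 0.319.
Largest term belongs to Condition Zeta, so Condition Zeta is most probable.

Condition Zeta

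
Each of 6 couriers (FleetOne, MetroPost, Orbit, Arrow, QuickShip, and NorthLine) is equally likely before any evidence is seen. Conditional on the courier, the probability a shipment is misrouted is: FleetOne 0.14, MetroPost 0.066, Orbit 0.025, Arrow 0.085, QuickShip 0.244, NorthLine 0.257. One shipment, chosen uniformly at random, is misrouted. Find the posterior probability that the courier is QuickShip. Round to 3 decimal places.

Since the prior is uniform, the posterior is proportional to the likelihood:
  FleetOne: 0.14
  MetroPost: 0.066
  Orbit: 0.025
  Arrow: 0.085
  QuickShip: 0.244
  NorthLine: 0.257
Normalizing constant = 0.817.
P(QuickShip | evidence) = 0.244 / 0.817 ≈ 0.299.

0.299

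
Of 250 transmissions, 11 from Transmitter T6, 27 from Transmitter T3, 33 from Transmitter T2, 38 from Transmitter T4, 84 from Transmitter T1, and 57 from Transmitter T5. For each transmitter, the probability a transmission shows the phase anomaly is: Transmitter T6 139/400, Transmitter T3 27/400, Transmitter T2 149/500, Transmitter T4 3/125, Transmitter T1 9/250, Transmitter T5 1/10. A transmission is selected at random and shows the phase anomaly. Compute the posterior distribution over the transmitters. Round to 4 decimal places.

Transmitter T6 0.1522, Transmitter T3 0.0726, Transmitter T2 0.3916, Transmitter T4 0.0363, Transmitter T1 0.1204, Transmitter T5 0.2270

By Bayes' rule, posterior ∝ prior × likelihood:
  Transmitter T6: 0.044 × 0.3475 = 0.01529
  Transmitter T3: 0.108 × 0.0675 = 0.00729
  Transmitter T2: 0.132 × 0.298 = 0.039336
  Transmitter T4: 0.152 × 0.024 = 0.003648
  Transmitter T1: 0.336 × 0.036 = 0.012096
  Transmitter T5: 0.228 × 0.1 = 0.0228
Total = 0.10046.
P(Transmitter T6 | anomaly) = 0.01529/0.10046 ≈ 0.1522
P(Transmitter T3 | anomaly) = 0.00729/0.10046 ≈ 0.0726
P(Transmitter T2 | anomaly) = 0.039336/0.10046 ≈ 0.3916
P(Transmitter T4 | anomaly) = 0.003648/0.10046 ≈ 0.0363
P(Transmitter T1 | anomaly) = 0.012096/0.10046 ≈ 0.1204
P(Transmitter T5 | anomaly) = 0.0228/0.10046 ≈ 0.2270
(Check: 0.1522+0.0726+0.3916+0.0363+0.1204+0.2270 = 1.0001.)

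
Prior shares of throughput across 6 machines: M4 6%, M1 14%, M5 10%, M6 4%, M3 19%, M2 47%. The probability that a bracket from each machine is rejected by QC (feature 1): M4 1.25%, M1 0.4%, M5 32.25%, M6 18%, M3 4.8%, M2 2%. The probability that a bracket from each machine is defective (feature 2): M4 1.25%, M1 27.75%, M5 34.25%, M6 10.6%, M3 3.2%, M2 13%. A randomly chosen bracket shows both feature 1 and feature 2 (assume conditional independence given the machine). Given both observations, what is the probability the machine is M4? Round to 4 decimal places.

0.0007

Prior × likelihood for each hypothesis:
  M4: 0.06 × 0.0125 × 0.0125 = 0.000009375
  M1: 0.14 × 0.004 × 0.2775 = 0.0001554
  M5: 0.1 × 0.3225 × 0.3425 = 0.011045625
  M6: 0.04 × 0.18 × 0.106 = 0.0007632
  M3: 0.19 × 0.048 × 0.032 = 0.00029184
  M2: 0.47 × 0.02 × 0.13 = 0.001222
Sum = 0.01348744.
P(M4 | evidence) = 0.000009375 / 0.01348744 ≈ 0.0007.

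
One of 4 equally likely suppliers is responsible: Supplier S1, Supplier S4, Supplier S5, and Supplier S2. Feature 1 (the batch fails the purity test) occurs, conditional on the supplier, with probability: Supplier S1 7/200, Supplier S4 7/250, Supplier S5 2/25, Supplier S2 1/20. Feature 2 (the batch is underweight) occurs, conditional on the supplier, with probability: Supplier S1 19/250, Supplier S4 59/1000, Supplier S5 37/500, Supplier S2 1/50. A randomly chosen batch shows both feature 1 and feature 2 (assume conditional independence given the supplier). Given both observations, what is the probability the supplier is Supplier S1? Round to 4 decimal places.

With a uniform prior (1/4 each), posterior ∝ likelihood:
  Supplier S1: 0.035 × 0.076 = 0.00266
  Supplier S4: 0.028 × 0.059 = 0.001652
  Supplier S5: 0.08 × 0.074 = 0.00592
  Supplier S2: 0.05 × 0.02 = 0.001
Normalizing constant = 0.011232.
P(Supplier S1 | evidence) = 0.00266 / 0.011232 ≈ 0.2368.

0.2368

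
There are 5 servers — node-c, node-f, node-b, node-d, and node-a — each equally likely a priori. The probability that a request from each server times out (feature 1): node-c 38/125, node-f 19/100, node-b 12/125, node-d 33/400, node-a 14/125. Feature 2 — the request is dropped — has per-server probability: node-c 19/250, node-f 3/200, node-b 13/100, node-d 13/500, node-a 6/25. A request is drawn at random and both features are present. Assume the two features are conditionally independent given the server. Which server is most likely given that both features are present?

node-a

With a uniform prior (1/5 each), posterior ∝ likelihood:
  node-c: 0.304 × 0.076 = 0.023104
  node-f: 0.19 × 0.015 = 0.00285
  node-b: 0.096 × 0.13 = 0.01248
  node-d: 0.0825 × 0.026 = 0.002145
  node-a: 0.112 × 0.24 = 0.02688
Total = 0.067459.
Largest term belongs to node-a, so node-a is most probable.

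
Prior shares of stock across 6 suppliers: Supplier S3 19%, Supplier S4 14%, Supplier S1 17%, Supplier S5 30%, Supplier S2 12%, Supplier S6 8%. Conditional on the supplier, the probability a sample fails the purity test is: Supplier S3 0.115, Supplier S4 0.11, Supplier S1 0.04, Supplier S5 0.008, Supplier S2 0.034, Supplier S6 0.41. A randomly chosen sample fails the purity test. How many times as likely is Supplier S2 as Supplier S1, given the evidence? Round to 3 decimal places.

Prior × likelihood for each hypothesis:
  Supplier S3: 0.19 × 0.115 = 0.02185
  Supplier S4: 0.14 × 0.11 = 0.0154
  Supplier S1: 0.17 × 0.04 = 0.0068
  Supplier S5: 0.3 × 0.008 = 0.0024
  Supplier S2: 0.12 × 0.034 = 0.00408
  Supplier S6: 0.08 × 0.41 = 0.0328
Normalizing constant = 0.08333.
The ratio is 0.00408 / 0.0068 (the normalizer cancels) = 0.600.

0.600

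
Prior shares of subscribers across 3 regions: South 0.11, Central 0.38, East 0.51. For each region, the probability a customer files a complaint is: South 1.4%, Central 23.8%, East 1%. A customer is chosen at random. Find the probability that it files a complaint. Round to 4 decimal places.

By Bayes' rule, posterior ∝ prior × likelihood:
  South: 0.11 × 0.014 = 0.00154
  Central: 0.38 × 0.238 = 0.09044
  East: 0.51 × 0.01 = 0.0051
P(complaint) = 0.00154 + 0.09044 + 0.0051 = 0.09708 → 0.0971.

0.0971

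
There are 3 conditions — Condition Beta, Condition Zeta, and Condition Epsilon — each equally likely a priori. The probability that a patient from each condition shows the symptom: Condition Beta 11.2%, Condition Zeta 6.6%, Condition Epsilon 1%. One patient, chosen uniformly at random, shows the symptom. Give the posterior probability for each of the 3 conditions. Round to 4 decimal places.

Since the prior is uniform, the posterior is proportional to the likelihood:
  Condition Beta: 0.112
  Condition Zeta: 0.066
  Condition Epsilon: 0.01
Normalizing constant = 0.188.
P(Condition Beta | symptomatic) = 0.112/0.188 ≈ 0.5957
P(Condition Zeta | symptomatic) = 0.066/0.188 ≈ 0.3511
P(Condition Epsilon | symptomatic) = 0.01/0.188 ≈ 0.0532

Condition Beta 0.5957, Condition Zeta 0.3511, Condition Epsilon 0.0532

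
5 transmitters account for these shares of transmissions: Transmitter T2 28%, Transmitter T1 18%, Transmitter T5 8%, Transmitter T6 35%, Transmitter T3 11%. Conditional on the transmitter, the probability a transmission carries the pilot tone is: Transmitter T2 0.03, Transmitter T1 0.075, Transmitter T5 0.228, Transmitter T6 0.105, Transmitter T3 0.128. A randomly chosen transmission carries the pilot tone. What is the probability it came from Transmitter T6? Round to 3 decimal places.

0.404

Prior × likelihood for each hypothesis:
  Transmitter T2: 0.28 × 0.03 = 0.0084
  Transmitter T1: 0.18 × 0.075 = 0.0135
  Transmitter T5: 0.08 × 0.228 = 0.01824
  Transmitter T6: 0.35 × 0.105 = 0.03675
  Transmitter T3: 0.11 × 0.128 = 0.01408
Sum = 0.09097.
P(Transmitter T6 | evidence) = 0.03675 / 0.09097 ≈ 0.404.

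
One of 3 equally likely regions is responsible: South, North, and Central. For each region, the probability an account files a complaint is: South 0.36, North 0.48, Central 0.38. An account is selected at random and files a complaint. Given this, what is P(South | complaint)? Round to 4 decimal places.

Since the prior is uniform, the posterior is proportional to the likelihood:
  South: 0.36
  North: 0.48
  Central: 0.38
Normalizing constant = 1.22.
P(South | evidence) = 0.36 / 1.22 ≈ 0.2951.

0.2951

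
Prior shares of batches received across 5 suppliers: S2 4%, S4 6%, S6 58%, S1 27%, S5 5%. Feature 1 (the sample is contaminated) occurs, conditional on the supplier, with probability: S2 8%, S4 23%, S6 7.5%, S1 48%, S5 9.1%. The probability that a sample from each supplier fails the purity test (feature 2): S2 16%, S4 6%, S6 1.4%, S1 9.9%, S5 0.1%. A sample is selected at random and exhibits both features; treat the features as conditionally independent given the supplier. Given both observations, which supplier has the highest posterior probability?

S1

Prior × likelihood for each hypothesis:
  S2: 0.04 × 0.08 × 0.16 = 0.000512
  S4: 0.06 × 0.23 × 0.06 = 0.000828
  S6: 0.58 × 0.075 × 0.014 = 0.000609
  S1: 0.27 × 0.48 × 0.099 = 0.0128304
  S5: 0.05 × 0.091 × 0.001 = 0.00000455
Normalizing constant = 0.01478395.
Largest term belongs to S1, so S1 is most probable.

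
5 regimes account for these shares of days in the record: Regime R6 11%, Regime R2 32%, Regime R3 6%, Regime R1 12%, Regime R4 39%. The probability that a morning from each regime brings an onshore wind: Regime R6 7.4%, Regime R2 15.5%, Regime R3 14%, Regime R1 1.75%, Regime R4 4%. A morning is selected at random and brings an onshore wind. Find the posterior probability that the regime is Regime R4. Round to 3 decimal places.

0.186

Prior × likelihood for each hypothesis:
  Regime R6: 0.11 × 0.074 = 0.00814
  Regime R2: 0.32 × 0.155 = 0.0496
  Regime R3: 0.06 × 0.14 = 0.0084
  Regime R1: 0.12 × 0.0175 = 0.0021
  Regime R4: 0.39 × 0.04 = 0.0156
Total = 0.08384.
P(Regime R4 | evidence) = 0.0156 / 0.08384 ≈ 0.186.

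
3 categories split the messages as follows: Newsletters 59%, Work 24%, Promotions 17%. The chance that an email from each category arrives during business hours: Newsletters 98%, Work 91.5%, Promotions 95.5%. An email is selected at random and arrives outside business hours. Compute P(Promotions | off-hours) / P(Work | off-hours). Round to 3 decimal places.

Taking complements, P(off-hours | each) = Newsletters 0.02, Work 0.085, Promotions 0.045.
Prior × likelihood for each hypothesis:
  Newsletters: 0.59 × 0.02 = 0.0118
  Work: 0.24 × 0.085 = 0.0204
  Promotions: 0.17 × 0.045 = 0.00765
Normalizing constant = 0.03985.
The ratio is 0.00765 / 0.0204 (the normalizer cancels) = 0.375.

0.375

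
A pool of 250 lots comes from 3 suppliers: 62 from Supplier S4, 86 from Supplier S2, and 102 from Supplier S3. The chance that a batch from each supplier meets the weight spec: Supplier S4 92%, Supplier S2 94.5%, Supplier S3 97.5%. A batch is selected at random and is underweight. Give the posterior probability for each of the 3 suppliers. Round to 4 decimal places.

Supplier S4 0.4052, Supplier S2 0.3864, Supplier S3 0.2083

Taking complements, P(underweight | each) = Supplier S4 0.08, Supplier S2 0.055, Supplier S3 0.025.
Compute prior × likelihood for every hypothesis:
  Supplier S4: 0.248 × 0.08 = 0.01984
  Supplier S2: 0.344 × 0.055 = 0.01892
  Supplier S3: 0.408 × 0.025 = 0.0102
Normalizing constant = 0.04896.
P(Supplier S4 | underweight) = 0.01984/0.04896 ≈ 0.4052
P(Supplier S2 | underweight) = 0.01892/0.04896 ≈ 0.3864
P(Supplier S3 | underweight) = 0.0102/0.04896 ≈ 0.2083
(Check: 0.4052+0.3864+0.2083 = 0.9999.)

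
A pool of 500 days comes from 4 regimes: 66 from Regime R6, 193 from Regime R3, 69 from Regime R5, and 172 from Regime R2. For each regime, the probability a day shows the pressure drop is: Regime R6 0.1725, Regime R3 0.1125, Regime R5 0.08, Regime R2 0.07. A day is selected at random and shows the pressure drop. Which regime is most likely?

By Bayes' rule, posterior ∝ prior × likelihood:
  Regime R6: 0.132 × 0.1725 = 0.02277
  Regime R3: 0.386 × 0.1125 = 0.043425
  Regime R5: 0.138 × 0.08 = 0.01104
  Regime R2: 0.344 × 0.07 = 0.02408
Sum = 0.101315.
Largest term belongs to Regime R3, so Regime R3 is most probable.

Regime R3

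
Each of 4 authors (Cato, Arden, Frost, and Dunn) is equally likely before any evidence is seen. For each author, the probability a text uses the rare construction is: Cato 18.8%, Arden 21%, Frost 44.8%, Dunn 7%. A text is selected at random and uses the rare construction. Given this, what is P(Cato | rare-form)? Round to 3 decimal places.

0.205

With a uniform prior (1/4 each), posterior ∝ likelihood:
  Cato: 0.188
  Arden: 0.21
  Frost: 0.448
  Dunn: 0.07
Sum = 0.916.
P(Cato | evidence) = 0.188 / 0.916 ≈ 0.205.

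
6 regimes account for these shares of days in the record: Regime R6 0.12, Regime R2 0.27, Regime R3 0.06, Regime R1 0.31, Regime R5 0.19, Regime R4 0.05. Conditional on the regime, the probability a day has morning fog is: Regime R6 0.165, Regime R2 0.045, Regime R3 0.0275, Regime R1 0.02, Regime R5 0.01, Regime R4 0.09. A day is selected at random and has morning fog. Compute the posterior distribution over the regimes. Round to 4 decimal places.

Compute prior × likelihood for every hypothesis:
  Regime R6: 0.12 × 0.165 = 0.0198
  Regime R2: 0.27 × 0.045 = 0.01215
  Regime R3: 0.06 × 0.0275 = 0.00165
  Regime R1: 0.31 × 0.02 = 0.0062
  Regime R5: 0.19 × 0.01 = 0.0019
  Regime R4: 0.05 × 0.09 = 0.0045
Total = 0.0462.
P(Regime R6 | fog) = 0.0198/0.0462 ≈ 0.4286
P(Regime R2 | fog) = 0.01215/0.0462 ≈ 0.2630
P(Regime R3 | fog) = 0.00165/0.0462 ≈ 0.0357
P(Regime R1 | fog) = 0.0062/0.0462 ≈ 0.1342
P(Regime R5 | fog) = 0.0019/0.0462 ≈ 0.0411
P(Regime R4 | fog) = 0.0045/0.0462 ≈ 0.0974
(Check: 0.4286+0.2630+0.0357+0.1342+0.0411+0.0974 = 1.0000.)

Regime R6 0.4286, Regime R2 0.2630, Regime R3 0.0357, Regime R1 0.1342, Regime R5 0.0411, Regime R4 0.0974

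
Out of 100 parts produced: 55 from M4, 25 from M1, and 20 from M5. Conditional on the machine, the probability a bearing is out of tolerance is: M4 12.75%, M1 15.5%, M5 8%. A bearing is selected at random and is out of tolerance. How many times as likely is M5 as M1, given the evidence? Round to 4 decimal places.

0.4129

By Bayes' rule, posterior ∝ prior × likelihood:
  M4: 0.55 × 0.1275 = 0.070125
  M1: 0.25 × 0.155 = 0.03875
  M5: 0.2 × 0.08 = 0.016
Sum = 0.124875.
The ratio is 0.016 / 0.03875 (the normalizer cancels) = 0.4129.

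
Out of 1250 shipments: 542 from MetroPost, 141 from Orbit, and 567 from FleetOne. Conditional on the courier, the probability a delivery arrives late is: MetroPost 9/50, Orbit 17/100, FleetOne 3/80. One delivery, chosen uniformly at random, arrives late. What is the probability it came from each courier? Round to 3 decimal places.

Compute prior × likelihood for every hypothesis:
  MetroPost: 0.4336 × 0.18 = 0.078048
  Orbit: 0.1128 × 0.17 = 0.019176
  FleetOne: 0.4536 × 0.0375 = 0.01701
Normalizing constant = 0.114234.
P(MetroPost | late) = 0.078048/0.114234 ≈ 0.683
P(Orbit | late) = 0.019176/0.114234 ≈ 0.168
P(FleetOne | late) = 0.01701/0.114234 ≈ 0.149

MetroPost 0.683, Orbit 0.168, FleetOne 0.149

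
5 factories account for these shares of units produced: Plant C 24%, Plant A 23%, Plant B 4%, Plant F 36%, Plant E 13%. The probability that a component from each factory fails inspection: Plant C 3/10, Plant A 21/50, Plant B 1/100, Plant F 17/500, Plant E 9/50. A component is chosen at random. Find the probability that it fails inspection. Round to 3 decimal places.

0.205

By Bayes' rule, posterior ∝ prior × likelihood:
  Plant C: 0.24 × 0.3 = 0.072
  Plant A: 0.23 × 0.42 = 0.0966
  Plant B: 0.04 × 0.01 = 0.0004
  Plant F: 0.36 × 0.034 = 0.01224
  Plant E: 0.13 × 0.18 = 0.0234
P(nonconforming) = 0.072 + 0.0966 + 0.0004 + 0.01224 + 0.0234 = 0.20464 → 0.205.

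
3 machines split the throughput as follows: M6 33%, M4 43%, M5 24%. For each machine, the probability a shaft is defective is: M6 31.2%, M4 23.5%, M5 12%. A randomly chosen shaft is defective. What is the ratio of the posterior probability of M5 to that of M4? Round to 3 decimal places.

0.285

By Bayes' rule, posterior ∝ prior × likelihood:
  M6: 0.33 × 0.312 = 0.10296
  M4: 0.43 × 0.235 = 0.10105
  M5: 0.24 × 0.12 = 0.0288
Sum = 0.23281.
The ratio is 0.0288 / 0.10105 (the normalizer cancels) = 0.285.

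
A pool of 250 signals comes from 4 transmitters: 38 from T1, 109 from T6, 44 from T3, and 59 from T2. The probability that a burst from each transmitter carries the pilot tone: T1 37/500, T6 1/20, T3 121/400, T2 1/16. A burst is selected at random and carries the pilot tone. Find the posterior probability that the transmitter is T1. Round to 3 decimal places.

0.111

Unnormalized posteriors (prior × likelihood):
  T1: 0.152 × 0.074 = 0.011248
  T6: 0.436 × 0.05 = 0.0218
  T3: 0.176 × 0.3025 = 0.05324
  T2: 0.236 × 0.0625 = 0.01475
Normalizing constant = 0.101038.
P(T1 | evidence) = 0.011248 / 0.101038 ≈ 0.111.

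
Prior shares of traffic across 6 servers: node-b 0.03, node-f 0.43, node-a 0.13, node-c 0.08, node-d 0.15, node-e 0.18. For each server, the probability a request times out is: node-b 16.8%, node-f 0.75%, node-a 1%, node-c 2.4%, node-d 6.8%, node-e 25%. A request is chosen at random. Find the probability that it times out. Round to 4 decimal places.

Compute prior × likelihood for every hypothesis:
  node-b: 0.03 × 0.168 = 0.00504
  node-f: 0.43 × 0.0075 = 0.003225
  node-a: 0.13 × 0.01 = 0.0013
  node-c: 0.08 × 0.024 = 0.00192
  node-d: 0.15 × 0.068 = 0.0102
  node-e: 0.18 × 0.25 = 0.045
P(timeout) = 0.00504 + 0.003225 + 0.0013 + 0.00192 + 0.0102 + 0.045 = 0.066685 → 0.0667.

0.0667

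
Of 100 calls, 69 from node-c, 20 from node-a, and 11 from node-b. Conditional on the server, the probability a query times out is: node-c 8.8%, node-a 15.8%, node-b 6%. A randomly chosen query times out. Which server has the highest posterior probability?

By Bayes' rule, posterior ∝ prior × likelihood:
  node-c: 0.69 × 0.088 = 0.06072
  node-a: 0.2 × 0.158 = 0.0316
  node-b: 0.11 × 0.06 = 0.0066
Normalizing constant = 0.09892.
Largest term belongs to node-c, so node-c is most probable.

node-c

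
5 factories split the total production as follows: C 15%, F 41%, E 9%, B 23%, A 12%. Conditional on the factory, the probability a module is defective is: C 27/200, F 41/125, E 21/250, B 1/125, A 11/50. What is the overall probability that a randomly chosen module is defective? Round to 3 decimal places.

Unnormalized posteriors (prior × likelihood):
  C: 0.15 × 0.135 = 0.02025
  F: 0.41 × 0.328 = 0.13448
  E: 0.09 × 0.084 = 0.00756
  B: 0.23 × 0.008 = 0.00184
  A: 0.12 × 0.22 = 0.0264
P(defective) = 0.02025 + 0.13448 + 0.00756 + 0.00184 + 0.0264 = 0.19053 → 0.191.

0.191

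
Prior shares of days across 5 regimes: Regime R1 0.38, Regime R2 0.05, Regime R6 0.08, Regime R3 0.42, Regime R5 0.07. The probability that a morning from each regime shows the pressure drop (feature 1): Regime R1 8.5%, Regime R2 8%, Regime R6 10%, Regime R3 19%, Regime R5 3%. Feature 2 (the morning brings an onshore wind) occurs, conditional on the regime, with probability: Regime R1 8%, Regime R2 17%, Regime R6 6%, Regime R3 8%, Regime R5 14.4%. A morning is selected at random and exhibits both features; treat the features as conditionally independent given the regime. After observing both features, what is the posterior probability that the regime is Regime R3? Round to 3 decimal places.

Prior × likelihood for each hypothesis:
  Regime R1: 0.38 × 0.085 × 0.08 = 0.002584
  Regime R2: 0.05 × 0.08 × 0.17 = 0.00068
  Regime R6: 0.08 × 0.1 × 0.06 = 0.00048
  Regime R3: 0.42 × 0.19 × 0.08 = 0.006384
  Regime R5: 0.07 × 0.03 × 0.144 = 0.0003024
Sum = 0.0104304.
P(Regime R3 | evidence) = 0.006384 / 0.0104304 ≈ 0.612.

0.612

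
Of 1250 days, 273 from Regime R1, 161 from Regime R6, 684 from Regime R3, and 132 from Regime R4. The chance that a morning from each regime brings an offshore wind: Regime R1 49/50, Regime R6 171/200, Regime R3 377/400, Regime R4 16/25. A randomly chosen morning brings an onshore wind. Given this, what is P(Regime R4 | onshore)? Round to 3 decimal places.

Taking complements, P(onshore | each) = Regime R1 0.02, Regime R6 0.145, Regime R3 0.0575, Regime R4 0.36.
Unnormalized posteriors (prior × likelihood):
  Regime R1: 0.2184 × 0.02 = 0.004368
  Regime R6: 0.1288 × 0.145 = 0.018676
  Regime R3: 0.5472 × 0.0575 = 0.031464
  Regime R4: 0.1056 × 0.36 = 0.038016
Normalizing constant = 0.092524.
P(Regime R4 | evidence) = 0.038016 / 0.092524 ≈ 0.411.

0.411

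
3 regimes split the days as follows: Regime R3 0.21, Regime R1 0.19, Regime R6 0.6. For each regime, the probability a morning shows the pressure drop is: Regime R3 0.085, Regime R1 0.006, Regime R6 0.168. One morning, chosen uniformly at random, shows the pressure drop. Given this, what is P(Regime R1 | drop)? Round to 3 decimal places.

Unnormalized posteriors (prior × likelihood):
  Regime R3: 0.21 × 0.085 = 0.01785
  Regime R1: 0.19 × 0.006 = 0.00114
  Regime R6: 0.6 × 0.168 = 0.1008
Total = 0.11979.
P(Regime R1 | evidence) = 0.00114 / 0.11979 ≈ 0.010.

0.010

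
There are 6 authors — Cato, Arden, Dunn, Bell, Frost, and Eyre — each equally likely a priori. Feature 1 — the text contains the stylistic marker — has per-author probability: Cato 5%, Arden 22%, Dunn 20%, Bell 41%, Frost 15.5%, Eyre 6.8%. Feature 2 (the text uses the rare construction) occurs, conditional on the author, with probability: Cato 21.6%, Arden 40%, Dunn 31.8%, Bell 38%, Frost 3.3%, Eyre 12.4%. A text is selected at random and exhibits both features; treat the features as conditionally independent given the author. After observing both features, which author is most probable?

Bell

With a uniform prior (1/6 each), posterior ∝ likelihood:
  Cato: 0.05 × 0.216 = 0.0108
  Arden: 0.22 × 0.4 = 0.088
  Dunn: 0.2 × 0.318 = 0.0636
  Bell: 0.41 × 0.38 = 0.1558
  Frost: 0.155 × 0.033 = 0.005115
  Eyre: 0.068 × 0.124 = 0.008432
Total = 0.331747.
Largest term belongs to Bell, so Bell is most probable.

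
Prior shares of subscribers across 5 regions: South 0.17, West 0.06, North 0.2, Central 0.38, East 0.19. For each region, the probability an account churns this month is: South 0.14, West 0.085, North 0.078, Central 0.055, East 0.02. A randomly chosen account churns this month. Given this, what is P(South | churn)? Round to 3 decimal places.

0.344

Unnormalized posteriors (prior × likelihood):
  South: 0.17 × 0.14 = 0.0238
  West: 0.06 × 0.085 = 0.0051
  North: 0.2 × 0.078 = 0.0156
  Central: 0.38 × 0.055 = 0.0209
  East: 0.19 × 0.02 = 0.0038
Total = 0.0692.
P(South | evidence) = 0.0238 / 0.0692 ≈ 0.344.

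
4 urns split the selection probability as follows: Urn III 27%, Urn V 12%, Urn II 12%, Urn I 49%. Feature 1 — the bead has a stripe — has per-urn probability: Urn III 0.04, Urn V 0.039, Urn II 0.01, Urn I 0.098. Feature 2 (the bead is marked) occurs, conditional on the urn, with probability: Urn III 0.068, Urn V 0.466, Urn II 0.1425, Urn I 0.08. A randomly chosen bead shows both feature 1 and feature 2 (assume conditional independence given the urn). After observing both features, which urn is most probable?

Urn I

By Bayes' rule, posterior ∝ prior × likelihood:
  Urn III: 0.27 × 0.04 × 0.068 = 0.0007344
  Urn V: 0.12 × 0.039 × 0.466 = 0.00218088
  Urn II: 0.12 × 0.01 × 0.1425 = 0.000171
  Urn I: 0.49 × 0.098 × 0.08 = 0.0038416
Normalizing constant = 0.00692788.
Largest term belongs to Urn I, so Urn I is most probable.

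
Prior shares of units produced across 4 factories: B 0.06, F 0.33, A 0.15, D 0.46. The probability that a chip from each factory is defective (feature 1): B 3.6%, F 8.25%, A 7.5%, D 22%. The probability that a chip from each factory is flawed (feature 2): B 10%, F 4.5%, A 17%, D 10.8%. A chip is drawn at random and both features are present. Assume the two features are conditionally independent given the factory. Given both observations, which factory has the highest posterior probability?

By Bayes' rule, posterior ∝ prior × likelihood:
  B: 0.06 × 0.036 × 0.1 = 0.000216
  F: 0.33 × 0.0825 × 0.045 = 0.001225125
  A: 0.15 × 0.075 × 0.17 = 0.0019125
  D: 0.46 × 0.22 × 0.108 = 0.0109296
Total = 0.014283225.
Largest term belongs to D, so D is most probable.

D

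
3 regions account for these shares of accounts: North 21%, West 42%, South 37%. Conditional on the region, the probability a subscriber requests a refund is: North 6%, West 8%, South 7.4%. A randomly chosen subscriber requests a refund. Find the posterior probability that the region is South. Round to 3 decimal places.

Unnormalized posteriors (prior × likelihood):
  North: 0.21 × 0.06 = 0.0126
  West: 0.42 × 0.08 = 0.0336
  South: 0.37 × 0.074 = 0.02738
Total = 0.07358.
P(South | evidence) = 0.02738 / 0.07358 ≈ 0.372.

0.372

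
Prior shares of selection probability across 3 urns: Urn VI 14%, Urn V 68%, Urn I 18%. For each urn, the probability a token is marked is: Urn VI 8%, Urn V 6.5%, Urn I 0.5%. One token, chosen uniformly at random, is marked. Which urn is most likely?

Unnormalized posteriors (prior × likelihood):
  Urn VI: 0.14 × 0.08 = 0.0112
  Urn V: 0.68 × 0.065 = 0.0442
  Urn I: 0.18 × 0.005 = 0.0009
Total = 0.0563.
Largest term belongs to Urn V, so Urn V is most probable.

Urn V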